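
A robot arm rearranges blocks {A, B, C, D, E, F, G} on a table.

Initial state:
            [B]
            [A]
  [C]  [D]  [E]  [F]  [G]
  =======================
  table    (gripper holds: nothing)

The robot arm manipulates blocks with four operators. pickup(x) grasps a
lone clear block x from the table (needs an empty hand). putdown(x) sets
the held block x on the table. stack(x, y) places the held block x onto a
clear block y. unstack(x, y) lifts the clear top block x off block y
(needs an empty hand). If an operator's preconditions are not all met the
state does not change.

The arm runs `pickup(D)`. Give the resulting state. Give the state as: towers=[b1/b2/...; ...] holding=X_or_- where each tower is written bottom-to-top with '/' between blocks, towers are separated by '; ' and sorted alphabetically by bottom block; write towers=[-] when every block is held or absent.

towers=[C; E/A/B; F; G] holding=D

before: towers=[C; D; E/A/B; F; G] holding=-
pre[pickup(D)]: clear(D) yes, ontable(D) yes, handempty yes
all met → apply pickup(D)
after:  towers=[C; E/A/B; F; G] holding=D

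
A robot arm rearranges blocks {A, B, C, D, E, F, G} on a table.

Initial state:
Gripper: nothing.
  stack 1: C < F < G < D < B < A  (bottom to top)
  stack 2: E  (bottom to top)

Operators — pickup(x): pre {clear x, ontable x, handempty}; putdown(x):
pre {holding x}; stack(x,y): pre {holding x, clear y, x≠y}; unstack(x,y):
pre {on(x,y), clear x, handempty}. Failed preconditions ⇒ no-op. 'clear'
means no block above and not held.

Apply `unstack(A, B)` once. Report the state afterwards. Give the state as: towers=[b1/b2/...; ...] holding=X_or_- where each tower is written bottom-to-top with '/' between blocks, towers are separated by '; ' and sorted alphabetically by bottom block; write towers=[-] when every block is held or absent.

towers=[C/F/G/D/B; E] holding=A

before: towers=[C/F/G/D/B/A; E] holding=-
pre[unstack(A, B)]: on(A,B) ok, clear(A) ok, handempty ok
all met → apply unstack(A, B)
after:  towers=[C/F/G/D/B; E] holding=A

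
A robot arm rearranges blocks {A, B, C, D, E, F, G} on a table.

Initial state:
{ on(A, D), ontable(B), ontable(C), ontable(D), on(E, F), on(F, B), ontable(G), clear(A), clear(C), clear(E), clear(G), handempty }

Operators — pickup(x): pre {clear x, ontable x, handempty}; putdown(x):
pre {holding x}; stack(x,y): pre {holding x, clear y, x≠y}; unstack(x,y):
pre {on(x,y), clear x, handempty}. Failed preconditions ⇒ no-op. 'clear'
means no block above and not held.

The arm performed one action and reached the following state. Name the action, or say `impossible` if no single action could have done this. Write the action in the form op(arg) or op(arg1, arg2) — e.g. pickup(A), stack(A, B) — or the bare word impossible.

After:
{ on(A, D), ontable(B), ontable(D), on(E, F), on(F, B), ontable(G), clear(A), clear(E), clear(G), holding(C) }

pickup(C)

target: towers=[B/F/E; D/A; G] holding=C
         pickup(G) → towers=[B/F/E; C; D/A] holding=G
     unstack(A, D) → towers=[B/F/E; C; D; G] holding=A
     unstack(E, F) → towers=[B/F; C; D/A; G] holding=E
         pickup(C) → towers=[B/F/E; D/A; G] holding=C  ← match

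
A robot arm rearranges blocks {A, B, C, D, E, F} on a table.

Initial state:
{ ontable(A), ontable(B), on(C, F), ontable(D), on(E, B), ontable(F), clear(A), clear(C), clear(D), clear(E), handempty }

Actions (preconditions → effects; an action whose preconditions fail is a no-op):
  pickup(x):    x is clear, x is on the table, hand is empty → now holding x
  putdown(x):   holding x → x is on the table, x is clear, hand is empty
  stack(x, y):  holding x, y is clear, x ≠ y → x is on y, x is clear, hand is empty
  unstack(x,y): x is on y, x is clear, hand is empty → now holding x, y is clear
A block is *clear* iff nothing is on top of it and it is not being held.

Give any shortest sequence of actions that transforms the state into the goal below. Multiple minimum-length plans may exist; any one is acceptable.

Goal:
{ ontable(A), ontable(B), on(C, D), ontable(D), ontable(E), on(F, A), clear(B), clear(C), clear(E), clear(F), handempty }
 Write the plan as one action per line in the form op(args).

unstack(E, B)
putdown(E)
unstack(C, F)
stack(C, D)
pickup(F)
stack(F, A)

step 1 (unstack(E, B)): towers=[A; B; D; F/C] holding=E
step 2 (putdown(E)): towers=[A; B; D; E; F/C] holding=-
step 3 (unstack(C, F)): towers=[A; B; D; E; F] holding=C
step 4 (stack(C, D)): towers=[A; B; D/C; E; F] holding=-
step 5 (pickup(F)): towers=[A; B; D/C; E] holding=F
step 6 (stack(F, A)): towers=[A/F; B; D/C; E] holding=-
goal check: towers=[A/F; B; D/C; E] holding=- — reached (length 6, optimal by BFS)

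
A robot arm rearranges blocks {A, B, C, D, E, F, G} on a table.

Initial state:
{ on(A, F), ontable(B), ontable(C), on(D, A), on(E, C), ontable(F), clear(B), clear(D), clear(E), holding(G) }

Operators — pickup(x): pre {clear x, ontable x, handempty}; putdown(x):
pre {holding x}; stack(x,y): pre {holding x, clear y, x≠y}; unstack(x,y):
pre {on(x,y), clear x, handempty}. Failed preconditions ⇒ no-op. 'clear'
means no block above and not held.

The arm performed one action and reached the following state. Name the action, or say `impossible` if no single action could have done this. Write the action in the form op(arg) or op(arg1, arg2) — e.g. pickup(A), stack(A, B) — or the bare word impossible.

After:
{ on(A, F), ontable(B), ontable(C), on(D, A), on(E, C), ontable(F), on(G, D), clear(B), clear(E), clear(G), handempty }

target: towers=[B; C/E; F/A/D/G] holding=-
        putdown(G) → towers=[B; C/E; F/A/D; G] holding=-
       stack(G, B) → towers=[B/G; C/E; F/A/D] holding=-
       stack(G, D) → towers=[B; C/E; F/A/D/G] holding=-  ← match
       stack(G, E) → towers=[B; C/E/G; F/A/D] holding=-

stack(G, D)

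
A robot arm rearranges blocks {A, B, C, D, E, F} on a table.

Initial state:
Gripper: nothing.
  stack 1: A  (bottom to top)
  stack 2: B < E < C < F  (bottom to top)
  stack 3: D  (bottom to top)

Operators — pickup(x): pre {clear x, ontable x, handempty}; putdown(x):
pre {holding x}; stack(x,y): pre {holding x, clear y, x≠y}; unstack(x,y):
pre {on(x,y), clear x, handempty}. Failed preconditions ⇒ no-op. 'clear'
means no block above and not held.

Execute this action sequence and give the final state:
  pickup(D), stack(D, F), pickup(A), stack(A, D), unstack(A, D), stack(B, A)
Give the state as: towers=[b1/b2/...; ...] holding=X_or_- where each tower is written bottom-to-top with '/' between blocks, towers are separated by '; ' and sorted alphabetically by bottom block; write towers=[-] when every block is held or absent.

step 1 (pickup(D)): towers=[A; B/E/C/F] holding=D
step 2 (stack(D, F)): towers=[A; B/E/C/F/D] holding=-
step 3 (pickup(A)): towers=[B/E/C/F/D] holding=A
step 4 (stack(A, D)): towers=[B/E/C/F/D/A] holding=-
step 5 (unstack(A, D)): towers=[B/E/C/F/D] holding=A
step 6 (stack(B, A)) [no-op]: towers=[B/E/C/F/D] holding=A

towers=[B/E/C/F/D] holding=A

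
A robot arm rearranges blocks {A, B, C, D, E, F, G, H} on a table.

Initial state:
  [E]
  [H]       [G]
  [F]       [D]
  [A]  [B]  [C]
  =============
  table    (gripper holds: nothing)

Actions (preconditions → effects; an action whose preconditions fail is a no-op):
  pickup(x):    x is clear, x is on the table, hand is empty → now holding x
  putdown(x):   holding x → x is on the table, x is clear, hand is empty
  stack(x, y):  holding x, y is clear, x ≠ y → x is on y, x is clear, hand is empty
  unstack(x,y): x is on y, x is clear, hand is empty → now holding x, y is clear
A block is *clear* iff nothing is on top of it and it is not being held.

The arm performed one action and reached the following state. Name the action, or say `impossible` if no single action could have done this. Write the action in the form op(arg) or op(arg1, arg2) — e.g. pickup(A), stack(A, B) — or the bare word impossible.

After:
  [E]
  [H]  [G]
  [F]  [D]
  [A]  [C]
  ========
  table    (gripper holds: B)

pickup(B)

target: towers=[A/F/H/E; C/D/G] holding=B
     unstack(G, D) → towers=[A/F/H/E; B; C/D] holding=G
     unstack(E, H) → towers=[A/F/H; B; C/D/G] holding=E
         pickup(B) → towers=[A/F/H/E; C/D/G] holding=B  ← match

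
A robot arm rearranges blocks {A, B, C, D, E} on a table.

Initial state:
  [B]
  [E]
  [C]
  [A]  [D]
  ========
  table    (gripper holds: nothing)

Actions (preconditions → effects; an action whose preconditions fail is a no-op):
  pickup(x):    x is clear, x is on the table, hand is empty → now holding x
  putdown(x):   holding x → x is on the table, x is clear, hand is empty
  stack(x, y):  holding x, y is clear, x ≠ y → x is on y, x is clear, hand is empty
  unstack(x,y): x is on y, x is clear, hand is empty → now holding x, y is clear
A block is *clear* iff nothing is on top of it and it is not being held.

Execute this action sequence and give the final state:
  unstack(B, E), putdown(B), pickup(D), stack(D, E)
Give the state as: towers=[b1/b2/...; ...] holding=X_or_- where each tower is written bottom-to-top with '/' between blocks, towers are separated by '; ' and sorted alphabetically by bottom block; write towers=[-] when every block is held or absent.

towers=[A/C/E/D; B] holding=-

step 1 (unstack(B, E)): towers=[A/C/E; D] holding=B
step 2 (putdown(B)): towers=[A/C/E; B; D] holding=-
step 3 (pickup(D)): towers=[A/C/E; B] holding=D
step 4 (stack(D, E)): towers=[A/C/E/D; B] holding=-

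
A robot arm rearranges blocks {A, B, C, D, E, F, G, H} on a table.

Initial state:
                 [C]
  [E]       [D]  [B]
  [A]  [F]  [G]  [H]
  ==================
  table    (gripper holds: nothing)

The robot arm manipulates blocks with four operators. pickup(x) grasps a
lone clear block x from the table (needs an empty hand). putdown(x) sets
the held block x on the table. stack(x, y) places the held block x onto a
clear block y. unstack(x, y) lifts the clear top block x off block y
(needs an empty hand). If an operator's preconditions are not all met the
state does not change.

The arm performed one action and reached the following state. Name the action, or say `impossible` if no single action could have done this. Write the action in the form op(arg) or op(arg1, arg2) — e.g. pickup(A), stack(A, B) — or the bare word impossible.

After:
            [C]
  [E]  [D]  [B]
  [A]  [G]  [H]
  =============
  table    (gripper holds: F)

target: towers=[A/E; G/D; H/B/C] holding=F
     unstack(E, A) → towers=[A; F; G/D; H/B/C] holding=E
         pickup(F) → towers=[A/E; G/D; H/B/C] holding=F  ← match
     unstack(D, G) → towers=[A/E; F; G; H/B/C] holding=D
     unstack(C, B) → towers=[A/E; F; G/D; H/B] holding=C

pickup(F)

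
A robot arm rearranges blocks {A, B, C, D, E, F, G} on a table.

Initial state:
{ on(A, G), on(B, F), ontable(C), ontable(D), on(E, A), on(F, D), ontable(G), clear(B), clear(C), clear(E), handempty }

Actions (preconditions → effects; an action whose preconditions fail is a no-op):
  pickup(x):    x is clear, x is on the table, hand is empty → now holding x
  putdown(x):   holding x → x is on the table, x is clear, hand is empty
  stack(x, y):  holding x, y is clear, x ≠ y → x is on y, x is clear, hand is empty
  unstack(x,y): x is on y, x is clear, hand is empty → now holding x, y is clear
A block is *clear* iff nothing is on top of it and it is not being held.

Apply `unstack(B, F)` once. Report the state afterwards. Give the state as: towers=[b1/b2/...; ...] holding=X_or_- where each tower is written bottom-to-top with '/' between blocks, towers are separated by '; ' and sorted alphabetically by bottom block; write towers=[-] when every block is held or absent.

towers=[C; D/F; G/A/E] holding=B

before: towers=[C; D/F/B; G/A/E] holding=-
pre[unstack(B, F)]: on(B,F) yes, clear(B) yes, handempty yes
all met → apply unstack(B, F)
after:  towers=[C; D/F; G/A/E] holding=B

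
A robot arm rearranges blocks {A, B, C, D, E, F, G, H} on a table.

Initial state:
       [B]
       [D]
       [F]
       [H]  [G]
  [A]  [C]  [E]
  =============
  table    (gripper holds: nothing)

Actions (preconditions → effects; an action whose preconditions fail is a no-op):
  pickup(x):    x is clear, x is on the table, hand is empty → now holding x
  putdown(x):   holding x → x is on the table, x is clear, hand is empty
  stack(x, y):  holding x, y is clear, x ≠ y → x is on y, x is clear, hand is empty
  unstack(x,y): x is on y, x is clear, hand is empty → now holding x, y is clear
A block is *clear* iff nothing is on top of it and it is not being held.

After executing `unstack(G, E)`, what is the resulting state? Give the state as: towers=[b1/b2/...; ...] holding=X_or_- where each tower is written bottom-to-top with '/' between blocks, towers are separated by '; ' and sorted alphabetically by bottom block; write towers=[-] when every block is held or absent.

towers=[A; C/H/F/D/B; E] holding=G

before: towers=[A; C/H/F/D/B; E/G] holding=-
pre[unstack(G, E)]: on(G,E) ✓, clear(G) ✓, handempty ✓
all met → apply unstack(G, E)
after:  towers=[A; C/H/F/D/B; E] holding=G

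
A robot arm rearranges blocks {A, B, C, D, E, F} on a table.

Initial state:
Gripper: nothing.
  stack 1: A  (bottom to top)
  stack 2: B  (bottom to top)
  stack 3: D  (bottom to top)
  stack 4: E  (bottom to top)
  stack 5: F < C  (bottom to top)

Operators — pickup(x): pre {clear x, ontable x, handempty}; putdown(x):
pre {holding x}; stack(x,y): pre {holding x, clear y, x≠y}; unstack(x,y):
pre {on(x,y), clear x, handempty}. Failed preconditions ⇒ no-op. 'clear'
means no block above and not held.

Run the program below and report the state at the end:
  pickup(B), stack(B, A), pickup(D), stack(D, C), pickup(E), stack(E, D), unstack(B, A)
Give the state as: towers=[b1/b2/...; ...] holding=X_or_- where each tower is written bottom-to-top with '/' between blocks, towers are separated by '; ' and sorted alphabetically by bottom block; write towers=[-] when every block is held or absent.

step 1 (pickup(B)): towers=[A; D; E; F/C] holding=B
step 2 (stack(B, A)): towers=[A/B; D; E; F/C] holding=-
step 3 (pickup(D)): towers=[A/B; E; F/C] holding=D
step 4 (stack(D, C)): towers=[A/B; E; F/C/D] holding=-
step 5 (pickup(E)): towers=[A/B; F/C/D] holding=E
step 6 (stack(E, D)): towers=[A/B; F/C/D/E] holding=-
step 7 (unstack(B, A)): towers=[A; F/C/D/E] holding=B

towers=[A; F/C/D/E] holding=B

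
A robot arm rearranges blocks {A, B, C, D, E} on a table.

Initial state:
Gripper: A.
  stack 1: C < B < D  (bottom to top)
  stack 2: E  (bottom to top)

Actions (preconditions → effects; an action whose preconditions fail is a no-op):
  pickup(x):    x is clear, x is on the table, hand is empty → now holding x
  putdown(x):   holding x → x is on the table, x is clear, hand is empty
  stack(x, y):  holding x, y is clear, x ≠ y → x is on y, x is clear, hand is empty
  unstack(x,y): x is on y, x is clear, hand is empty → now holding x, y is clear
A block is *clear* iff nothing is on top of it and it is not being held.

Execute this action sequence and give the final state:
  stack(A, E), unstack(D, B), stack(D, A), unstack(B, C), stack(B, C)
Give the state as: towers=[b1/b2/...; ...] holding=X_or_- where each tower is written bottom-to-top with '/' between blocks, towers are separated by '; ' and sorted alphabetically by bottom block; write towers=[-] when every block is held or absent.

step 1 (stack(A, E)): towers=[C/B/D; E/A] holding=-
step 2 (unstack(D, B)): towers=[C/B; E/A] holding=D
step 3 (stack(D, A)): towers=[C/B; E/A/D] holding=-
step 4 (unstack(B, C)): towers=[C; E/A/D] holding=B
step 5 (stack(B, C)): towers=[C/B; E/A/D] holding=-

towers=[C/B; E/A/D] holding=-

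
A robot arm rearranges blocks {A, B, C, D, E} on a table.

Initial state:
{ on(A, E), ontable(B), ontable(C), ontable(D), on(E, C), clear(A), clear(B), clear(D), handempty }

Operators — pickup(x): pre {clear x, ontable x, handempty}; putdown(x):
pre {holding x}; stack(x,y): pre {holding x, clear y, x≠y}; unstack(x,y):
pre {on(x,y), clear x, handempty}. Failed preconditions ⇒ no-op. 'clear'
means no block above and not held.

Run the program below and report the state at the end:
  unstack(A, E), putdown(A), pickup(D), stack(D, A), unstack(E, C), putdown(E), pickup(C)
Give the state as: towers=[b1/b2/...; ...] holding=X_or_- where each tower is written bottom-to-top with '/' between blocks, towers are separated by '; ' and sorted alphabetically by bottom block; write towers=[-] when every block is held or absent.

towers=[A/D; B; E] holding=C

step 1 (unstack(A, E)): towers=[B; C/E; D] holding=A
step 2 (putdown(A)): towers=[A; B; C/E; D] holding=-
step 3 (pickup(D)): towers=[A; B; C/E] holding=D
step 4 (stack(D, A)): towers=[A/D; B; C/E] holding=-
step 5 (unstack(E, C)): towers=[A/D; B; C] holding=E
step 6 (putdown(E)): towers=[A/D; B; C; E] holding=-
step 7 (pickup(C)): towers=[A/D; B; E] holding=C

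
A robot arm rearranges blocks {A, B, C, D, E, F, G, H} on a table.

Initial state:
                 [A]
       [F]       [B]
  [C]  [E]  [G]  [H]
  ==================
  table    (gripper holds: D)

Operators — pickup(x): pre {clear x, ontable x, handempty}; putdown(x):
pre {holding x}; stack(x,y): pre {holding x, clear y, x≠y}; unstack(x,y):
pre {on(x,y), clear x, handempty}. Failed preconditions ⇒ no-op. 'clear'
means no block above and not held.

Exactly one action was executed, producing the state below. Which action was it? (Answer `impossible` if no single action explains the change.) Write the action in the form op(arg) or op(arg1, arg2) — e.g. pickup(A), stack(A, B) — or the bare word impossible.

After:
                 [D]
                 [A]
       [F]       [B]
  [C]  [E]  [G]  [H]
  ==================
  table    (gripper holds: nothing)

target: towers=[C; E/F; G; H/B/A/D] holding=-
        putdown(D) → towers=[C; D; E/F; G; H/B/A] holding=-
       stack(D, G) → towers=[C; E/F; G/D; H/B/A] holding=-
       stack(D, A) → towers=[C; E/F; G; H/B/A/D] holding=-  ← match
       stack(D, F) → towers=[C; E/F/D; G; H/B/A] holding=-
       stack(D, C) → towers=[C/D; E/F; G; H/B/A] holding=-

stack(D, A)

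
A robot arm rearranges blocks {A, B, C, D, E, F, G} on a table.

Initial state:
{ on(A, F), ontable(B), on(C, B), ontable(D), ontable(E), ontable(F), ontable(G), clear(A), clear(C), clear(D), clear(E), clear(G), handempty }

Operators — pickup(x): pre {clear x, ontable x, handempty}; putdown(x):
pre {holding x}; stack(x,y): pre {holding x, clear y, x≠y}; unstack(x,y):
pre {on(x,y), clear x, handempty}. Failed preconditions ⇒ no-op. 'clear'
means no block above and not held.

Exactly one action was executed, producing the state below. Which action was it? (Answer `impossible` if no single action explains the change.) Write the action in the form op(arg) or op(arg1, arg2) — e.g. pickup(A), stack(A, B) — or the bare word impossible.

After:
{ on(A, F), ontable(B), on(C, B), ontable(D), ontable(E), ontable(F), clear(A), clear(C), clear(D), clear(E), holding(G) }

pickup(G)

target: towers=[B/C; D; E; F/A] holding=G
         pickup(G) → towers=[B/C; D; E; F/A] holding=G  ← match
         pickup(D) → towers=[B/C; E; F/A; G] holding=D
     unstack(A, F) → towers=[B/C; D; E; F; G] holding=A
         pickup(E) → towers=[B/C; D; F/A; G] holding=E
     unstack(C, B) → towers=[B; D; E; F/A; G] holding=C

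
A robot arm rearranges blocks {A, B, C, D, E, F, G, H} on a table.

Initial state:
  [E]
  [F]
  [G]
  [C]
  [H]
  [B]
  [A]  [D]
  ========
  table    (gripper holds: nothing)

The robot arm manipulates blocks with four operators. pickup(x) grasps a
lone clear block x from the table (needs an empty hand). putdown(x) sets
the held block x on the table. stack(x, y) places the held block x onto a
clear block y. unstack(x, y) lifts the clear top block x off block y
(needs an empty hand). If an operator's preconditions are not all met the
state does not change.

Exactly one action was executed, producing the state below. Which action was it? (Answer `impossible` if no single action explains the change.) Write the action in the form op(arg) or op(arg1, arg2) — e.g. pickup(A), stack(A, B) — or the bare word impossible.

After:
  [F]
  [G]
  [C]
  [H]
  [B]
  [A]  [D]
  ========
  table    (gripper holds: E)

target: towers=[A/B/H/C/G/F; D] holding=E
     unstack(E, F) → towers=[A/B/H/C/G/F; D] holding=E  ← match
         pickup(D) → towers=[A/B/H/C/G/F/E] holding=D

unstack(E, F)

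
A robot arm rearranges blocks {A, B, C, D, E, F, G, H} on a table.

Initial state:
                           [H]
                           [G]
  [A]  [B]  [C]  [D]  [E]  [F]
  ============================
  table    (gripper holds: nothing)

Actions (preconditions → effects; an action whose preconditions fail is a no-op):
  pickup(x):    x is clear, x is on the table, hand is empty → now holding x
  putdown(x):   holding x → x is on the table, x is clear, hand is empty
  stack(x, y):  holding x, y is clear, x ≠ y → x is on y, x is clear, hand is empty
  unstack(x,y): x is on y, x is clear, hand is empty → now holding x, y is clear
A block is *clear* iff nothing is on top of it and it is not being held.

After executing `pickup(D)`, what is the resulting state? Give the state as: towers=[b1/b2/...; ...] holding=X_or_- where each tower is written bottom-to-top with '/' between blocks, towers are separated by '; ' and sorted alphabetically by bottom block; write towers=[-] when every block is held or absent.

towers=[A; B; C; E; F/G/H] holding=D

before: towers=[A; B; C; D; E; F/G/H] holding=-
pre[pickup(D)]: clear(D) ✓, ontable(D) ✓, handempty ✓
all met → apply pickup(D)
after:  towers=[A; B; C; E; F/G/H] holding=D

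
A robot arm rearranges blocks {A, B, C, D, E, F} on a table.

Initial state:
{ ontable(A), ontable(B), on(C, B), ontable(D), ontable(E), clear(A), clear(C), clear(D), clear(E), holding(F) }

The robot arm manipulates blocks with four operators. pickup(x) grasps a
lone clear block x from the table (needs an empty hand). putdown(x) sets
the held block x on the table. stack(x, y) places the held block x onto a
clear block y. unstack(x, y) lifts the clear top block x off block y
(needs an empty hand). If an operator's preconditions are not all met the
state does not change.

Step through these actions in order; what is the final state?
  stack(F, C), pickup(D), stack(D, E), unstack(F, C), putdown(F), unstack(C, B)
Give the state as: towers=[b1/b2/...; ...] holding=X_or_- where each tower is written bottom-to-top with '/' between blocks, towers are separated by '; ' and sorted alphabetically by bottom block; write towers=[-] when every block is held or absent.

towers=[A; B; E/D; F] holding=C

step 1 (stack(F, C)): towers=[A; B/C/F; D; E] holding=-
step 2 (pickup(D)): towers=[A; B/C/F; E] holding=D
step 3 (stack(D, E)): towers=[A; B/C/F; E/D] holding=-
step 4 (unstack(F, C)): towers=[A; B/C; E/D] holding=F
step 5 (putdown(F)): towers=[A; B/C; E/D; F] holding=-
step 6 (unstack(C, B)): towers=[A; B; E/D; F] holding=C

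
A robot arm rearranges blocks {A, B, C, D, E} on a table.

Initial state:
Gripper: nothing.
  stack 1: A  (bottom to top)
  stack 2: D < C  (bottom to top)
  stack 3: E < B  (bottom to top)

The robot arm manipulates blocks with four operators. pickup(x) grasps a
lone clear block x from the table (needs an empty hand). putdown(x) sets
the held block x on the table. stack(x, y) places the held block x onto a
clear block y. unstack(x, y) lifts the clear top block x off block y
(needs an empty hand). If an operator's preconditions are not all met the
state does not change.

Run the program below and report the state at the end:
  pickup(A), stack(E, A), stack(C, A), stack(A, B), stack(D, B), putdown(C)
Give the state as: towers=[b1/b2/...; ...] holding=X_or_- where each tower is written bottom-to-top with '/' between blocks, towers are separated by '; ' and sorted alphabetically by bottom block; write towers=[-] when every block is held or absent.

step 1 (pickup(A)): towers=[D/C; E/B] holding=A
step 2 (stack(E, A)) [no-op]: towers=[D/C; E/B] holding=A
step 3 (stack(C, A)) [no-op]: towers=[D/C; E/B] holding=A
step 4 (stack(A, B)): towers=[D/C; E/B/A] holding=-
step 5 (stack(D, B)) [no-op]: towers=[D/C; E/B/A] holding=-
step 6 (putdown(C)) [no-op]: towers=[D/C; E/B/A] holding=-

towers=[D/C; E/B/A] holding=-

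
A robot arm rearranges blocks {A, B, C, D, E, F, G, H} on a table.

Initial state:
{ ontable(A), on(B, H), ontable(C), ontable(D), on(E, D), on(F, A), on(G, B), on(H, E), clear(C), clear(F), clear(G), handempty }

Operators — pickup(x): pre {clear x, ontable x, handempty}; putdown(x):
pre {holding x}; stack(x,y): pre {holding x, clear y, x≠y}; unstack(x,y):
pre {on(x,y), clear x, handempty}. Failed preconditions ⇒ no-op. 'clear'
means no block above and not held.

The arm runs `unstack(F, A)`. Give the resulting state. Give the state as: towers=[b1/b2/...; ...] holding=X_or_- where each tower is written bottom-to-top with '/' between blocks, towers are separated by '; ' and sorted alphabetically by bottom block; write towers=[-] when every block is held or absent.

towers=[A; C; D/E/H/B/G] holding=F

before: towers=[A/F; C; D/E/H/B/G] holding=-
pre[unstack(F, A)]: on(F,A) yes, clear(F) yes, handempty yes
all met → apply unstack(F, A)
after:  towers=[A; C; D/E/H/B/G] holding=F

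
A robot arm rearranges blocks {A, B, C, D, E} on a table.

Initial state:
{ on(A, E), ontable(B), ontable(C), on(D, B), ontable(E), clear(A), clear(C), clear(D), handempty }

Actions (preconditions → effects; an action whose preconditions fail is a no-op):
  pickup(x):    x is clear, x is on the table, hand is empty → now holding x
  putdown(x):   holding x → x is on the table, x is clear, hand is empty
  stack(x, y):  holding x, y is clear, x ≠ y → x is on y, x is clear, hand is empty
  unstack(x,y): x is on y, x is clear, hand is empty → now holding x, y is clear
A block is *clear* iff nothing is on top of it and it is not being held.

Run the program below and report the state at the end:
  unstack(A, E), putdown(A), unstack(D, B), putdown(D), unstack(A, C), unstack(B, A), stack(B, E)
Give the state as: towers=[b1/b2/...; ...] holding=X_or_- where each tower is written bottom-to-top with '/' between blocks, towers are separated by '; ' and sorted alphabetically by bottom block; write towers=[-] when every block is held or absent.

towers=[A; B; C; D; E] holding=-

step 1 (unstack(A, E)): towers=[B/D; C; E] holding=A
step 2 (putdown(A)): towers=[A; B/D; C; E] holding=-
step 3 (unstack(D, B)): towers=[A; B; C; E] holding=D
step 4 (putdown(D)): towers=[A; B; C; D; E] holding=-
step 5 (unstack(A, C)) [no-op]: towers=[A; B; C; D; E] holding=-
step 6 (unstack(B, A)) [no-op]: towers=[A; B; C; D; E] holding=-
step 7 (stack(B, E)) [no-op]: towers=[A; B; C; D; E] holding=-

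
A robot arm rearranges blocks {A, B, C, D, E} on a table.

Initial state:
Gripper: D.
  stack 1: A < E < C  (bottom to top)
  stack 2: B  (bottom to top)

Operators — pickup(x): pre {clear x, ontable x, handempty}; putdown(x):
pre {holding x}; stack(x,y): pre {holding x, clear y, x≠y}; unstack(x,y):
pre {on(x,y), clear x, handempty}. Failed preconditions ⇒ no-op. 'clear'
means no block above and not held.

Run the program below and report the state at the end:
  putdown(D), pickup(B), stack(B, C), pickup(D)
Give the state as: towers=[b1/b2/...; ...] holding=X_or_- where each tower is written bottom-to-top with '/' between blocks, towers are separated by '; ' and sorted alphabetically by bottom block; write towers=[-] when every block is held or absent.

towers=[A/E/C/B] holding=D

step 1 (putdown(D)): towers=[A/E/C; B; D] holding=-
step 2 (pickup(B)): towers=[A/E/C; D] holding=B
step 3 (stack(B, C)): towers=[A/E/C/B; D] holding=-
step 4 (pickup(D)): towers=[A/E/C/B] holding=D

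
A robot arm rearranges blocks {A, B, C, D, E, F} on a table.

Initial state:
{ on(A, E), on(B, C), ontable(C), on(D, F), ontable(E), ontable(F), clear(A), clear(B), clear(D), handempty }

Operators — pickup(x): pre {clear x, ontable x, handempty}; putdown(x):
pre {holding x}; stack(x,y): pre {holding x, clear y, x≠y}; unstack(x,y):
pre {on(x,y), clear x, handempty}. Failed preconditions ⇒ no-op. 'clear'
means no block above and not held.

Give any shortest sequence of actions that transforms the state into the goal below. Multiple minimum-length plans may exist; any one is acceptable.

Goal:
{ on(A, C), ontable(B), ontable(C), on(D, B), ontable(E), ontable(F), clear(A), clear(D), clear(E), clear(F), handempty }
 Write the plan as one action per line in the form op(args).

step 1 (unstack(B, C)): towers=[C; E/A; F/D] holding=B
step 2 (putdown(B)): towers=[B; C; E/A; F/D] holding=-
step 3 (unstack(D, F)): towers=[B; C; E/A; F] holding=D
step 4 (stack(D, B)): towers=[B/D; C; E/A; F] holding=-
step 5 (unstack(A, E)): towers=[B/D; C; E; F] holding=A
step 6 (stack(A, C)): towers=[B/D; C/A; E; F] holding=-
goal check: towers=[B/D; C/A; E; F] holding=- — reached (length 6, optimal by BFS)

unstack(B, C)
putdown(B)
unstack(D, F)
stack(D, B)
unstack(A, E)
stack(A, C)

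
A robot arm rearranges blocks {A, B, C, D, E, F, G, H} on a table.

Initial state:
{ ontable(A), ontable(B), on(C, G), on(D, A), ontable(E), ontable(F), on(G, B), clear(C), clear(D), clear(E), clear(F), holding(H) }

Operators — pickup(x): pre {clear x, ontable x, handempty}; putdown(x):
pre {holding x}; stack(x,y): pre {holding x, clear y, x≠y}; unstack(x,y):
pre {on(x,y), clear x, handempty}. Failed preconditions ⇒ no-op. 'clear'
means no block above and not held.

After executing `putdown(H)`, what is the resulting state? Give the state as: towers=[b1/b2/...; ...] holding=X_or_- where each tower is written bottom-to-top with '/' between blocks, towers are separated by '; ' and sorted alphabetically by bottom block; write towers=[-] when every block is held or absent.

before: towers=[A/D; B/G/C; E; F] holding=H
pre[putdown(H)]: holding(H) yes
all met → apply putdown(H)
after:  towers=[A/D; B/G/C; E; F; H] holding=-

towers=[A/D; B/G/C; E; F; H] holding=-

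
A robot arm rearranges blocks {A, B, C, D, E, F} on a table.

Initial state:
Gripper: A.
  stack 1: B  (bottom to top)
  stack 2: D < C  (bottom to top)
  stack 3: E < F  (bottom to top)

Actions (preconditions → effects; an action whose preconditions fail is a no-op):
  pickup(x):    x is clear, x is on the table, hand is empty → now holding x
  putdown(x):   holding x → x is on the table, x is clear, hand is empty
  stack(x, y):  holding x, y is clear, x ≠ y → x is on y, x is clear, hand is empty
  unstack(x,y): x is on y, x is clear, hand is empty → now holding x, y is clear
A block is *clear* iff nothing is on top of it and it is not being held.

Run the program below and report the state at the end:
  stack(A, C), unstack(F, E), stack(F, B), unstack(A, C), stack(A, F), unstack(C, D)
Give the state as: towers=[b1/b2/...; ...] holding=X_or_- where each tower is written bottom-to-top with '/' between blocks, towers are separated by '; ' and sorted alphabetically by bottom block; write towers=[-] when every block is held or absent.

towers=[B/F/A; D; E] holding=C

step 1 (stack(A, C)): towers=[B; D/C/A; E/F] holding=-
step 2 (unstack(F, E)): towers=[B; D/C/A; E] holding=F
step 3 (stack(F, B)): towers=[B/F; D/C/A; E] holding=-
step 4 (unstack(A, C)): towers=[B/F; D/C; E] holding=A
step 5 (stack(A, F)): towers=[B/F/A; D/C; E] holding=-
step 6 (unstack(C, D)): towers=[B/F/A; D; E] holding=C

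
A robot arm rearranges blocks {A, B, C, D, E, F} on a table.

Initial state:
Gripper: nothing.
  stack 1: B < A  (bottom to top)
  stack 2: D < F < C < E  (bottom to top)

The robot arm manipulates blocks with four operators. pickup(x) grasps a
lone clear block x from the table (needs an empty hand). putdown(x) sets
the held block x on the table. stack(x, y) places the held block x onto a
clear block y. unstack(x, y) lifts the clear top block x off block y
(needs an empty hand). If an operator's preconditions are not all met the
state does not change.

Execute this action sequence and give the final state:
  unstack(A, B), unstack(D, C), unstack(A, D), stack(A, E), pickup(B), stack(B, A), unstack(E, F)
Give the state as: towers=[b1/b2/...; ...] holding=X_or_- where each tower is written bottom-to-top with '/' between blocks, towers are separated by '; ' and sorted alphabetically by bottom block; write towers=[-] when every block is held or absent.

towers=[D/F/C/E/A/B] holding=-

step 1 (unstack(A, B)): towers=[B; D/F/C/E] holding=A
step 2 (unstack(D, C)) [no-op]: towers=[B; D/F/C/E] holding=A
step 3 (unstack(A, D)) [no-op]: towers=[B; D/F/C/E] holding=A
step 4 (stack(A, E)): towers=[B; D/F/C/E/A] holding=-
step 5 (pickup(B)): towers=[D/F/C/E/A] holding=B
step 6 (stack(B, A)): towers=[D/F/C/E/A/B] holding=-
step 7 (unstack(E, F)) [no-op]: towers=[D/F/C/E/A/B] holding=-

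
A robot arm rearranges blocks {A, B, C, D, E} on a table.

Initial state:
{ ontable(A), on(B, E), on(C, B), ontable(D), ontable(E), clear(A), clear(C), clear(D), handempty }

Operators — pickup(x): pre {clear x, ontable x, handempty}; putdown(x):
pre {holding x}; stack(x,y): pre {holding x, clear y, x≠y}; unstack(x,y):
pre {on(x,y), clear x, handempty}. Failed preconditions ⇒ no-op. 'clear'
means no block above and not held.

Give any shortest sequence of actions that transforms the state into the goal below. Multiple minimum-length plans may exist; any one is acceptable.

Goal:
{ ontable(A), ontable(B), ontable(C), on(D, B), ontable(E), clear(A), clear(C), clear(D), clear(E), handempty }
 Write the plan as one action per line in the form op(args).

step 1 (unstack(C, B)): towers=[A; D; E/B] holding=C
step 2 (putdown(C)): towers=[A; C; D; E/B] holding=-
step 3 (unstack(B, E)): towers=[A; C; D; E] holding=B
step 4 (putdown(B)): towers=[A; B; C; D; E] holding=-
step 5 (pickup(D)): towers=[A; B; C; E] holding=D
step 6 (stack(D, B)): towers=[A; B/D; C; E] holding=-
goal check: towers=[A; B/D; C; E] holding=- — reached (length 6, optimal by BFS)

unstack(C, B)
putdown(C)
unstack(B, E)
putdown(B)
pickup(D)
stack(D, B)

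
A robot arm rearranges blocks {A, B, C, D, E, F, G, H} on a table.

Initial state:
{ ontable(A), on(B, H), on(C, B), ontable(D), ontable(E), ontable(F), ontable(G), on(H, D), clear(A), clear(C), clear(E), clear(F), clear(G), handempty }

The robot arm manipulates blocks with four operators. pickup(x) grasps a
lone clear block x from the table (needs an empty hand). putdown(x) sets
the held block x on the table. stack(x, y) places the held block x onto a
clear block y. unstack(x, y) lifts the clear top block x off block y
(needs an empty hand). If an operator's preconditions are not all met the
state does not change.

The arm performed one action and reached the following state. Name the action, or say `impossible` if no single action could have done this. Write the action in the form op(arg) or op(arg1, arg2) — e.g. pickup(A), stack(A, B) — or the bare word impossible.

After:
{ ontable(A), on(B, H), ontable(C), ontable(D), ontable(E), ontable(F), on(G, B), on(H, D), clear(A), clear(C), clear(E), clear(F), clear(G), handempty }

impossible

target: towers=[A; C; D/H/B/G; E; F] holding=-
         pickup(G) → towers=[A; D/H/B/C; E; F] holding=G
         pickup(A) → towers=[D/H/B/C; E; F; G] holding=A
         pickup(E) → towers=[A; D/H/B/C; F; G] holding=E
         pickup(F) → towers=[A; D/H/B/C; E; G] holding=F
     unstack(C, B) → towers=[A; D/H/B; E; F; G] holding=C
none of the 5 applicable actions match → impossible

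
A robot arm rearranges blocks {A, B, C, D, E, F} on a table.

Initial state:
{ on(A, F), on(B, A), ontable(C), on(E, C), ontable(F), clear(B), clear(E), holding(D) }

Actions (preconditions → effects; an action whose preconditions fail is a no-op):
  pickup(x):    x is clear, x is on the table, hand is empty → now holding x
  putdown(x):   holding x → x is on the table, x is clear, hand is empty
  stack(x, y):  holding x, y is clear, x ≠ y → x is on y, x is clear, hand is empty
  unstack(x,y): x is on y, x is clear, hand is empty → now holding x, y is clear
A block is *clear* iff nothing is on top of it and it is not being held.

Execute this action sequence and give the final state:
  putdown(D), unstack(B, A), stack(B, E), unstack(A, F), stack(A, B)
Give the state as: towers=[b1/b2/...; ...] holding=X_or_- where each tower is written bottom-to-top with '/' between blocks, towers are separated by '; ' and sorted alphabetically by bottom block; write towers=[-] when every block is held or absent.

step 1 (putdown(D)): towers=[C/E; D; F/A/B] holding=-
step 2 (unstack(B, A)): towers=[C/E; D; F/A] holding=B
step 3 (stack(B, E)): towers=[C/E/B; D; F/A] holding=-
step 4 (unstack(A, F)): towers=[C/E/B; D; F] holding=A
step 5 (stack(A, B)): towers=[C/E/B/A; D; F] holding=-

towers=[C/E/B/A; D; F] holding=-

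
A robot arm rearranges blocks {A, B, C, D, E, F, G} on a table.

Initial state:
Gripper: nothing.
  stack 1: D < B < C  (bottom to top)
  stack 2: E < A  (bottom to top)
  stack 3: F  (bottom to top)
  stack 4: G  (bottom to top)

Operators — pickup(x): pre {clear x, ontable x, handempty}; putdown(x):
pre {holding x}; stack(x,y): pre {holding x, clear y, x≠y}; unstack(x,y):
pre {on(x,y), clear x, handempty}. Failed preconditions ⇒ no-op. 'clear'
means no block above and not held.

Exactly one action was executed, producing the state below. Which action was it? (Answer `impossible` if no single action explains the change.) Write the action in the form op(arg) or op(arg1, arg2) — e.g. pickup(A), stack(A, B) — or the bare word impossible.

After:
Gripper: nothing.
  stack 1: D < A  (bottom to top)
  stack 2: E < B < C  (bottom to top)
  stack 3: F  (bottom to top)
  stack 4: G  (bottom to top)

target: towers=[D/A; E/B/C; F; G] holding=-
         pickup(F) → towers=[D/B/C; E/A; G] holding=F
         pickup(G) → towers=[D/B/C; E/A; F] holding=G
     unstack(A, E) → towers=[D/B/C; E; F; G] holding=A
     unstack(C, B) → towers=[D/B; E/A; F; G] holding=C
none of the 4 applicable actions match → impossible

impossible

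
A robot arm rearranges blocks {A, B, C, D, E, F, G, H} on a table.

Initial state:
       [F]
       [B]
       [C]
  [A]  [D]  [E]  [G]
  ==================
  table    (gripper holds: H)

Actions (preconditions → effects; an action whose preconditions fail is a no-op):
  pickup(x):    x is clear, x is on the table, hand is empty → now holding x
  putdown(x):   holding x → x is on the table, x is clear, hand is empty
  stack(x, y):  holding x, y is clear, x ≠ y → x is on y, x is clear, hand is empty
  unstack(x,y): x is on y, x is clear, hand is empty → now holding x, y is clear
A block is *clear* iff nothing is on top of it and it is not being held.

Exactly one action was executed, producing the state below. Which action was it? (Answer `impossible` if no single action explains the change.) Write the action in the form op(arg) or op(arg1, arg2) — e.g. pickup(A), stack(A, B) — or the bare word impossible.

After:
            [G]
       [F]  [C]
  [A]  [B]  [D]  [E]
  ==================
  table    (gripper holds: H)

impossible

target: towers=[A; B/F; D/C/G; E] holding=H
        putdown(H) → towers=[A; D/C/B/F; E; G; H] holding=-
       stack(H, G) → towers=[A; D/C/B/F; E; G/H] holding=-
       stack(H, A) → towers=[A/H; D/C/B/F; E; G] holding=-
       stack(H, E) → towers=[A; D/C/B/F; E/H; G] holding=-
       stack(H, F) → towers=[A; D/C/B/F/H; E; G] holding=-
none of the 5 applicable actions match → impossible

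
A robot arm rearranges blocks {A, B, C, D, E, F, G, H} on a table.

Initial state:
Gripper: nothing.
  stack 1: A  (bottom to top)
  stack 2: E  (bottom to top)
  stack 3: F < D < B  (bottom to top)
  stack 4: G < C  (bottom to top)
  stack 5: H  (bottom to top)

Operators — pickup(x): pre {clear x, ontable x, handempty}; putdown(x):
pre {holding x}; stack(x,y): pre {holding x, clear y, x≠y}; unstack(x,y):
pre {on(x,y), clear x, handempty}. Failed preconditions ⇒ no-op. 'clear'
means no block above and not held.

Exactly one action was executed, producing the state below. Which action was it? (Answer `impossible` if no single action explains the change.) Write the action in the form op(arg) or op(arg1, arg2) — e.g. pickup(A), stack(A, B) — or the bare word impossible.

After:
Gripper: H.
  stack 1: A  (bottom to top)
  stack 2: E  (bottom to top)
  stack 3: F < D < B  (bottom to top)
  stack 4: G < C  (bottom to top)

pickup(H)

target: towers=[A; E; F/D/B; G/C] holding=H
         pickup(A) → towers=[E; F/D/B; G/C; H] holding=A
         pickup(E) → towers=[A; F/D/B; G/C; H] holding=E
         pickup(H) → towers=[A; E; F/D/B; G/C] holding=H  ← match
     unstack(B, D) → towers=[A; E; F/D; G/C; H] holding=B
     unstack(C, G) → towers=[A; E; F/D/B; G; H] holding=C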